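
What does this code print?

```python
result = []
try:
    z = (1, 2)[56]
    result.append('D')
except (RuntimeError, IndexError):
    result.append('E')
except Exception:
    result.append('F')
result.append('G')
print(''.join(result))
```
EG

IndexError matches tuple containing it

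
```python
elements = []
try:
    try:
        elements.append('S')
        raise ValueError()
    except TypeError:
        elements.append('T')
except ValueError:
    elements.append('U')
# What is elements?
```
['S', 'U']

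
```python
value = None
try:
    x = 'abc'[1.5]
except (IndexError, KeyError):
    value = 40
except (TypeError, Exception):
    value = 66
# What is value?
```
66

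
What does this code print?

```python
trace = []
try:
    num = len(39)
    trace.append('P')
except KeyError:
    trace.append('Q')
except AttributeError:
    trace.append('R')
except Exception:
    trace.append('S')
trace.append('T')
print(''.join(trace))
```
ST

TypeError not specifically caught, falls to Exception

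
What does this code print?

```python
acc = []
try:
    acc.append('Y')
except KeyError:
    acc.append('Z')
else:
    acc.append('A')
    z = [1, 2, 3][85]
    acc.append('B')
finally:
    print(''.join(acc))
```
YA

Try succeeds, else appends 'A', IndexError in else is uncaught, finally prints before exception propagates ('B' never appended)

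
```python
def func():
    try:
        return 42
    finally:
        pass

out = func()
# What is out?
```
42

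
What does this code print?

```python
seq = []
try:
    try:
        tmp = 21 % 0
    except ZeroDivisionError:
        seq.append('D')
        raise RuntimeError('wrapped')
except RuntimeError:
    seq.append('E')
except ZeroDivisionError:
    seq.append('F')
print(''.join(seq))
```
DE

New RuntimeError raised, caught by outer RuntimeError handler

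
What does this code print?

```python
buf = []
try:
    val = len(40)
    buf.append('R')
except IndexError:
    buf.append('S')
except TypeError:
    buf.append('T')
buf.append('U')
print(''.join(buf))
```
TU

TypeError is caught by its specific handler, not IndexError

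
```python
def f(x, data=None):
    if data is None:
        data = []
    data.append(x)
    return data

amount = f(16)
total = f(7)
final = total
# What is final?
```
[7]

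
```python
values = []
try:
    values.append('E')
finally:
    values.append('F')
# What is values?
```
['E', 'F']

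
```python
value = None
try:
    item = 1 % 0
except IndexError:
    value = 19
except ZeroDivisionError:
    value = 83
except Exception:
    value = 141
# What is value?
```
83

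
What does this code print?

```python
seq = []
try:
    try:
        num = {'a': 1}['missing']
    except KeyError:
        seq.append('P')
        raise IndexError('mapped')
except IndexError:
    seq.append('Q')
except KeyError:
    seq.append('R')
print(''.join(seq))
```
PQ

New IndexError raised, caught by outer IndexError handler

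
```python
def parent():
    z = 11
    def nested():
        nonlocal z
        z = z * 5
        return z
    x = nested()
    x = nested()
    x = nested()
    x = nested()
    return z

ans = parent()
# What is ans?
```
6875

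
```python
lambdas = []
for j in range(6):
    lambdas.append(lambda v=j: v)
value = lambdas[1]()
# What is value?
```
1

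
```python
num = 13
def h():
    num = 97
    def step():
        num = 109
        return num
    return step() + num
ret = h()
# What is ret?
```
206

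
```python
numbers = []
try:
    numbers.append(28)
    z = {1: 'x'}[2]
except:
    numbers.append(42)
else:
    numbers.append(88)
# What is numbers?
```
[28, 42]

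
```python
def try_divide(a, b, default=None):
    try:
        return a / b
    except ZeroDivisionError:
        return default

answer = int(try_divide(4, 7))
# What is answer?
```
0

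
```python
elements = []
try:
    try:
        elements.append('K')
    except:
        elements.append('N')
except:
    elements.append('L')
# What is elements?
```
['K']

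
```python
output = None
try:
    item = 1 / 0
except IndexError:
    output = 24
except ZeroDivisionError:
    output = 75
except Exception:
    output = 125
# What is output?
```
75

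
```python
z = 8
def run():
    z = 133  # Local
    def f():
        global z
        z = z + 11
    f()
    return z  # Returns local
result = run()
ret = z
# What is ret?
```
19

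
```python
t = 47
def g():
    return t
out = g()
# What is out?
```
47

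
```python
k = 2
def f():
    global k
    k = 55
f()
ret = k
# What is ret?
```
55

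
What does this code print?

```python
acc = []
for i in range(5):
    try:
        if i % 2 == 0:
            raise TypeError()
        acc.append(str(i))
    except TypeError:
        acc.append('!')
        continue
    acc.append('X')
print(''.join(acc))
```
!1X!3X!

continue in except skips rest of loop body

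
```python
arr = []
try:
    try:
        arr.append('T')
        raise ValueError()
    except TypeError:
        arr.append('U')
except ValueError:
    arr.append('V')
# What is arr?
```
['T', 'V']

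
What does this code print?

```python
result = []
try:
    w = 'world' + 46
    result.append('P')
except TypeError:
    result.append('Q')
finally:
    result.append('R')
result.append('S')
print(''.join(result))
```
QRS

finally always runs, even after exception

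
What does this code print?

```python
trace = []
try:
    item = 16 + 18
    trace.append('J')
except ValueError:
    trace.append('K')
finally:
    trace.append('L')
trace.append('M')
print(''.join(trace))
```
JLM

finally runs after normal execution too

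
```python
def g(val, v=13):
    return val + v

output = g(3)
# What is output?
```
16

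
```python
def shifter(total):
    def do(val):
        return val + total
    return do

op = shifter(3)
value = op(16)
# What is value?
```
19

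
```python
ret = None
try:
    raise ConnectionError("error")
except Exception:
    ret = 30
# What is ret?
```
30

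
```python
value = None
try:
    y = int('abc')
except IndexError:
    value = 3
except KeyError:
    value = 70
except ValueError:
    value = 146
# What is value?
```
146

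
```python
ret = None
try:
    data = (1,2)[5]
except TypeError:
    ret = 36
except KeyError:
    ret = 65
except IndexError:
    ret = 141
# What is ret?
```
141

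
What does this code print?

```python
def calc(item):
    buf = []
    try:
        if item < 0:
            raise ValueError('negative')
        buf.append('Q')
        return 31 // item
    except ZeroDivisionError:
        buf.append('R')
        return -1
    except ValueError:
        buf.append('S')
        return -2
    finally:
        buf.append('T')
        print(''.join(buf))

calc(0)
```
QRT

item=0 causes ZeroDivisionError, caught, finally prints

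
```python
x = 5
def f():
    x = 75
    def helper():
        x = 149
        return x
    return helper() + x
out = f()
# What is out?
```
224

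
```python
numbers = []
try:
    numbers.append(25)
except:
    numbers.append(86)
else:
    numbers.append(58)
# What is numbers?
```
[25, 58]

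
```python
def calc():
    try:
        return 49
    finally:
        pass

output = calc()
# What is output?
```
49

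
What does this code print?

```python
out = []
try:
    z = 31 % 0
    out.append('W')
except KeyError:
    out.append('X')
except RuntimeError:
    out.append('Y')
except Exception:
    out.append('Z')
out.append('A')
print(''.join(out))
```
ZA

ZeroDivisionError not specifically caught, falls to Exception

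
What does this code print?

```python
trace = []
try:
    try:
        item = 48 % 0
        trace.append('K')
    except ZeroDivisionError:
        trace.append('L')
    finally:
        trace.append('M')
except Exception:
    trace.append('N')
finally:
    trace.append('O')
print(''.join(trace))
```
LMO

Both finally blocks run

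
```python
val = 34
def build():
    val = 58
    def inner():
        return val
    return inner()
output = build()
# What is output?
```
58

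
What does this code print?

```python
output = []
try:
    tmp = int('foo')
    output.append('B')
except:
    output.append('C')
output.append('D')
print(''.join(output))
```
CD

Exception raised in try, caught by bare except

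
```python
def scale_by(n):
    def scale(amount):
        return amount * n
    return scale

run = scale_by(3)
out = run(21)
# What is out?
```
63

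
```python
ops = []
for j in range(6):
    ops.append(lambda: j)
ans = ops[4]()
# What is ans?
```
5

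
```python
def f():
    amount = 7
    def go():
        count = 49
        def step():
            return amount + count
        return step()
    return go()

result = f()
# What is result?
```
56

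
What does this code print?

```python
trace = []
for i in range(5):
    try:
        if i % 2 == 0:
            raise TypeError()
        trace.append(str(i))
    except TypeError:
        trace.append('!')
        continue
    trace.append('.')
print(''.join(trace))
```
!1.!3.!

continue in except skips rest of loop body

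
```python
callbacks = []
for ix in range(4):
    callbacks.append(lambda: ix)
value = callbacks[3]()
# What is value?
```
3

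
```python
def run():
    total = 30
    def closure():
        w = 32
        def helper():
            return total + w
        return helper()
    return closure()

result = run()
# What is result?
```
62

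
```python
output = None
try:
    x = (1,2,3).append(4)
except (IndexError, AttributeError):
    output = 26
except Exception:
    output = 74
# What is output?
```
26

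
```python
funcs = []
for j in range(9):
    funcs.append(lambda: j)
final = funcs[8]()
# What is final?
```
8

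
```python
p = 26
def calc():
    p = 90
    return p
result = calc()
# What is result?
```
90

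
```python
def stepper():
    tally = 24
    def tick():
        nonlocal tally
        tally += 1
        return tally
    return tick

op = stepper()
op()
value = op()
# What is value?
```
26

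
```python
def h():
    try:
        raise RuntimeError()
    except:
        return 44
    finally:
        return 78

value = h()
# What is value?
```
78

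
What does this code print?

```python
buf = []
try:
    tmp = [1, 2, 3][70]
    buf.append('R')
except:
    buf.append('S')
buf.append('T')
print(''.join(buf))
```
ST

Exception raised in try, caught by bare except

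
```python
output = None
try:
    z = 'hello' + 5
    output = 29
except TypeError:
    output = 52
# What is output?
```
52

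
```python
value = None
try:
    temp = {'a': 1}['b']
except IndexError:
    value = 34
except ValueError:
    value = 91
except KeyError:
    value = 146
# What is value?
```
146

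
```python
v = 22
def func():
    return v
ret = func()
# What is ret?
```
22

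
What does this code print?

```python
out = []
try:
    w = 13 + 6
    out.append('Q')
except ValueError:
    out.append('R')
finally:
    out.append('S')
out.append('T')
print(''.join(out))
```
QST

finally runs after normal execution too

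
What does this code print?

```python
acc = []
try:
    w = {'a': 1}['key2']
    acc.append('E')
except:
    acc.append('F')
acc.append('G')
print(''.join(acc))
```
FG

Exception raised in try, caught by bare except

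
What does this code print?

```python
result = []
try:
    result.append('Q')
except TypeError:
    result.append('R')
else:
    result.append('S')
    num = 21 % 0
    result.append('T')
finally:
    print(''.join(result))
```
QS

Try succeeds, else appends 'S', ZeroDivisionError in else is uncaught, finally prints before exception propagates ('T' never appended)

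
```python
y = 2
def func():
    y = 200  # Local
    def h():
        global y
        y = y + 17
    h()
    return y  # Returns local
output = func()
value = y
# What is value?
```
19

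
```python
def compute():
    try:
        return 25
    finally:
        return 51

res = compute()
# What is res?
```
51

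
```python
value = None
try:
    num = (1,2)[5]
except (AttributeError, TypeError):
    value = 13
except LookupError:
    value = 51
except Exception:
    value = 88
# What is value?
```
51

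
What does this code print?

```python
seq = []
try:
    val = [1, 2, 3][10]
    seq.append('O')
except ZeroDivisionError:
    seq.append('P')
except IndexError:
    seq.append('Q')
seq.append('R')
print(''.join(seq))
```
QR

IndexError is caught by its specific handler, not ZeroDivisionError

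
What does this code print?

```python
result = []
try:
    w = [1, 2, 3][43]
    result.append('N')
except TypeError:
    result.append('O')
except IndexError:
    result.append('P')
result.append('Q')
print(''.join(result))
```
PQ

IndexError is caught by its specific handler, not TypeError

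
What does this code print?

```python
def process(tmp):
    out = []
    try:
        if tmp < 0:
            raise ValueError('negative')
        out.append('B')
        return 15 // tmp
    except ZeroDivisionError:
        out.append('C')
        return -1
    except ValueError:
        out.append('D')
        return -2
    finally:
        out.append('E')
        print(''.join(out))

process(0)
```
BCE

tmp=0 causes ZeroDivisionError, caught, finally prints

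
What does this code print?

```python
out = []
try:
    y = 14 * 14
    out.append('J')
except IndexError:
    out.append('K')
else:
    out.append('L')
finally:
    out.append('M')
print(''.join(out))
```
JLM

else runs before finally when no exception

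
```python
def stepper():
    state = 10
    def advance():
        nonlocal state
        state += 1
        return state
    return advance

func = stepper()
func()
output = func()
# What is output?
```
12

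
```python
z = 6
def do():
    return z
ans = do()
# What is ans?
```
6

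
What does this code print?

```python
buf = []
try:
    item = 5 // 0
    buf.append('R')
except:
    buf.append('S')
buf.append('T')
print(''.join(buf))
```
ST

Exception raised in try, caught by bare except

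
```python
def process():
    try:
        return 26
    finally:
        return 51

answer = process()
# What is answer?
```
51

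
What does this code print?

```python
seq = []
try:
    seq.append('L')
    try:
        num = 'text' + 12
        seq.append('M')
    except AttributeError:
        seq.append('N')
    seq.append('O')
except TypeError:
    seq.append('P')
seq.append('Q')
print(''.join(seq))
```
LPQ

Inner handler doesn't match, propagates to outer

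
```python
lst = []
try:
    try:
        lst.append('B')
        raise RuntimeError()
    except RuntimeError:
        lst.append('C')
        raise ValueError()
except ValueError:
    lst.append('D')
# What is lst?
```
['B', 'C', 'D']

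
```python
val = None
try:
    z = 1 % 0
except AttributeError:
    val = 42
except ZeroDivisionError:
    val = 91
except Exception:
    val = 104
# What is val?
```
91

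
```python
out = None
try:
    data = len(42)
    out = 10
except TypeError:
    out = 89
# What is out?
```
89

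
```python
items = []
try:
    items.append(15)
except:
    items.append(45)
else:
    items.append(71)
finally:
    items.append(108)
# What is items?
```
[15, 71, 108]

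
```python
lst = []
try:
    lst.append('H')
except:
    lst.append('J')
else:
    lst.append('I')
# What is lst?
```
['H', 'I']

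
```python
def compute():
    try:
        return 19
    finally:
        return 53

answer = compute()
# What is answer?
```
53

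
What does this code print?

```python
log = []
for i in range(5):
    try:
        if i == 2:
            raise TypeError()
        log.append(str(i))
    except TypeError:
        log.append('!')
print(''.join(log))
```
01!34

Exception on i=2 caught, loop continues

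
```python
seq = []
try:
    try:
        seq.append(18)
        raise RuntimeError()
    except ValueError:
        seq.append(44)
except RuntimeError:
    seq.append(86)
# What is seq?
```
[18, 86]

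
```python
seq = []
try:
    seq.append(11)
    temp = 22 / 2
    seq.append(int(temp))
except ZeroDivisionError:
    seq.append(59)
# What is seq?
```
[11, 11]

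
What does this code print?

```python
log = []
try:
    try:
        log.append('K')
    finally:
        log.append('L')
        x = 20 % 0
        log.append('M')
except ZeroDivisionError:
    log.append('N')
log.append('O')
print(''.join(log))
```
KLNO

Exception in inner finally caught by outer except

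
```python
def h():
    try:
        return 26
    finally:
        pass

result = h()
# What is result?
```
26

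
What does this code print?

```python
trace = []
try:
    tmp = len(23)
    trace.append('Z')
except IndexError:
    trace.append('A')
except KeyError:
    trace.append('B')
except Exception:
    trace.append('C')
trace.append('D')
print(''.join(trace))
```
CD

TypeError not specifically caught, falls to Exception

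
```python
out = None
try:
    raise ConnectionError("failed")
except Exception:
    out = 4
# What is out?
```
4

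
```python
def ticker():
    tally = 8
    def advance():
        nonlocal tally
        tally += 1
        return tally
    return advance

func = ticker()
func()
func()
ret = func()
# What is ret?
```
11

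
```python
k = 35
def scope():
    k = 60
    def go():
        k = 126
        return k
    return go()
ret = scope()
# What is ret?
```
126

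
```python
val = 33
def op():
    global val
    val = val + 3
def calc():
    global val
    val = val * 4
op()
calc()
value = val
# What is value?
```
144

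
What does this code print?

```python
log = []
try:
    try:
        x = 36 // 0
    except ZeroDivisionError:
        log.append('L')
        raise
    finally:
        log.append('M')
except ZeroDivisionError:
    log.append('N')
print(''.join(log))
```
LMN

finally runs before re-raised exception propagates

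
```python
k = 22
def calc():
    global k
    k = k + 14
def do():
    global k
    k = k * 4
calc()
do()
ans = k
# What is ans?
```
144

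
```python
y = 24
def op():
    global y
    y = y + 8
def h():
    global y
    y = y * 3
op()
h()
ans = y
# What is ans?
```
96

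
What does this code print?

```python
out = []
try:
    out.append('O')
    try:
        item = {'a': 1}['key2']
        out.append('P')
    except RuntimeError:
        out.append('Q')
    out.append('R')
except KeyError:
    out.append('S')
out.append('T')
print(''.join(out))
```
OST

Inner handler doesn't match, propagates to outer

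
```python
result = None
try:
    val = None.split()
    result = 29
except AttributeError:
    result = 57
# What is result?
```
57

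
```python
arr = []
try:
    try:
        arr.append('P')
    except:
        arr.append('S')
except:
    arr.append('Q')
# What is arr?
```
['P']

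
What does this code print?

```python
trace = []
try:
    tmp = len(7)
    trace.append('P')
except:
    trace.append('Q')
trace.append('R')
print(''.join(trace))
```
QR

Exception raised in try, caught by bare except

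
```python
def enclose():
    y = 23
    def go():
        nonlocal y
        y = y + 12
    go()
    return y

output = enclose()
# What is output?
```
35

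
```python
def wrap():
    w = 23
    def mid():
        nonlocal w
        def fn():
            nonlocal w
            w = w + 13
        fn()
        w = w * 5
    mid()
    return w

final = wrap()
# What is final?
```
180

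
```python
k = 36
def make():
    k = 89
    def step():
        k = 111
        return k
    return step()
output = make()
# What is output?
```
111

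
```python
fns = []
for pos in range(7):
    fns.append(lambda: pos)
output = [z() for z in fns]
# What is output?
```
[6, 6, 6, 6, 6, 6, 6]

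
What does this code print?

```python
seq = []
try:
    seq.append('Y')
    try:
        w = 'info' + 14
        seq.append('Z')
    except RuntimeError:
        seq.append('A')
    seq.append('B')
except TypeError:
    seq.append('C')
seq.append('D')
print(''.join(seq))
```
YCD

Inner handler doesn't match, propagates to outer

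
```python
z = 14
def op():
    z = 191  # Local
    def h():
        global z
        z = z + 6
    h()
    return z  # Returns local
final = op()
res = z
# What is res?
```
20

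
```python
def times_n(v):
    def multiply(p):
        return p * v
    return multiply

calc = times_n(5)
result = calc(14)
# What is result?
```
70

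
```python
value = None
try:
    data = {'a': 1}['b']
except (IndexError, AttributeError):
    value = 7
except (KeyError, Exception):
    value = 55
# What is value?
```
55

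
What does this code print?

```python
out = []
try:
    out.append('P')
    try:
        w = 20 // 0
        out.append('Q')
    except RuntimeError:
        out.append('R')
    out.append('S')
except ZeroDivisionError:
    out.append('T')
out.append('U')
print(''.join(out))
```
PTU

Inner handler doesn't match, propagates to outer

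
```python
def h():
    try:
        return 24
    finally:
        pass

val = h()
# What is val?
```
24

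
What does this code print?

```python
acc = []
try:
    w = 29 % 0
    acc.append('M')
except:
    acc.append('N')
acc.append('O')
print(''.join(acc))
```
NO

Exception raised in try, caught by bare except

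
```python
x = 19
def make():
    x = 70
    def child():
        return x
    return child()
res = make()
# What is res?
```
70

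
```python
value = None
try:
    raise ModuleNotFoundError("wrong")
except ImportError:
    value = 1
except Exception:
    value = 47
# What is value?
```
1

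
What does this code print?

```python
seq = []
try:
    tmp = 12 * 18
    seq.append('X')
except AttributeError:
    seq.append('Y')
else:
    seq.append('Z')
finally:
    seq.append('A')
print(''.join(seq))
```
XZA

else runs before finally when no exception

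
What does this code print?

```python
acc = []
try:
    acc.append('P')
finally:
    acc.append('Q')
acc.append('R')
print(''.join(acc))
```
PQR

try/finally without except, no exception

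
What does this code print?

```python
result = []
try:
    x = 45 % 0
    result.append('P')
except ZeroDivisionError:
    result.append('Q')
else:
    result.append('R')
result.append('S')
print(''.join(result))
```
QS

else block skipped when exception is caught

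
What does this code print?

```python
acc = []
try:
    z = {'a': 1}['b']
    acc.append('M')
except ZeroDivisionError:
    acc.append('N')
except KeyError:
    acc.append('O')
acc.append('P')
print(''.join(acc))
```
OP

KeyError is caught by its specific handler, not ZeroDivisionError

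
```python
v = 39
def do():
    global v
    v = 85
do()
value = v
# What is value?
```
85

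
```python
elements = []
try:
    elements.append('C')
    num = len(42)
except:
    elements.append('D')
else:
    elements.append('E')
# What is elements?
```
['C', 'D']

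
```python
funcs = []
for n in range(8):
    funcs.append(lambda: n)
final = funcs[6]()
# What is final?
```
7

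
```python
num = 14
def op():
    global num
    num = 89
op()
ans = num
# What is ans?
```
89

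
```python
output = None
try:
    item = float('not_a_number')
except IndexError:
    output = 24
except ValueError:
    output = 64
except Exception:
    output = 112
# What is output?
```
64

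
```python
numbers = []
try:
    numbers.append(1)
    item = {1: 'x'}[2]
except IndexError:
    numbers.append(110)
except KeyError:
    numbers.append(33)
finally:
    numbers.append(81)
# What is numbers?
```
[1, 33, 81]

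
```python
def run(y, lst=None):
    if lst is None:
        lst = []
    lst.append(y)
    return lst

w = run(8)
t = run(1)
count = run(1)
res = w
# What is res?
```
[8]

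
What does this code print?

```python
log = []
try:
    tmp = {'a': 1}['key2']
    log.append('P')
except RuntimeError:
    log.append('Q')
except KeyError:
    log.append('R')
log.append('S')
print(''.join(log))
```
RS

KeyError is caught by its specific handler, not RuntimeError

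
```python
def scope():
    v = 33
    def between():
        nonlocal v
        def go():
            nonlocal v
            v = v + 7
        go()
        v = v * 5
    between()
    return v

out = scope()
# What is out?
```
200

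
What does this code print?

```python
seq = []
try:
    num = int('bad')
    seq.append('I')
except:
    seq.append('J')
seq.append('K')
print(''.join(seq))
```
JK

Exception raised in try, caught by bare except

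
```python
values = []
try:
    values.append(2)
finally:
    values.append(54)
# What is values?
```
[2, 54]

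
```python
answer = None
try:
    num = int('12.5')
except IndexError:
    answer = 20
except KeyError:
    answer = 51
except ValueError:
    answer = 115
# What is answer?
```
115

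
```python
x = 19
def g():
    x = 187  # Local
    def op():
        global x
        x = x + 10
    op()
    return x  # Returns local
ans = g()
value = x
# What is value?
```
29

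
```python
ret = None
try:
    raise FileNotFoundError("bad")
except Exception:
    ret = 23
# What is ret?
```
23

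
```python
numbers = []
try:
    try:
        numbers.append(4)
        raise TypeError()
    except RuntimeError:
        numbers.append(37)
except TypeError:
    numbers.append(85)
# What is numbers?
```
[4, 85]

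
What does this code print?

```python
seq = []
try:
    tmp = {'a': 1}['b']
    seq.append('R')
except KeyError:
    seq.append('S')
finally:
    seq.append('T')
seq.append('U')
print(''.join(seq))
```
STU

finally always runs, even after exception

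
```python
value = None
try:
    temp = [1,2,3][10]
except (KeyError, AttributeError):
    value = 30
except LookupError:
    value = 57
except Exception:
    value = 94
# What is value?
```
57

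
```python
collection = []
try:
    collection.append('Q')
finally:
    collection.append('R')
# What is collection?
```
['Q', 'R']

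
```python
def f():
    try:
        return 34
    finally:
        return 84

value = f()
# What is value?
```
84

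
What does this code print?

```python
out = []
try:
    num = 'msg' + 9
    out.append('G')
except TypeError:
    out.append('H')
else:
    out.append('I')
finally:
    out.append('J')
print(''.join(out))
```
HJ

Exception: except runs, else skipped, finally runs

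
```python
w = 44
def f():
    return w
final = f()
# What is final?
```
44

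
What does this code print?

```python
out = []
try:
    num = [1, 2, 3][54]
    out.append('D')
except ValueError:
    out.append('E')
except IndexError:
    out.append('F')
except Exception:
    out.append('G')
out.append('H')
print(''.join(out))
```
FH

IndexError matches before generic Exception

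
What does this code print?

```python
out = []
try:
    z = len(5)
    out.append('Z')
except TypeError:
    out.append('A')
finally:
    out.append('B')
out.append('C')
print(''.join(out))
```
ABC

finally always runs, even after exception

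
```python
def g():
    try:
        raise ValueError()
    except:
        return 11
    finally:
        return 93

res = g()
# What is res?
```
93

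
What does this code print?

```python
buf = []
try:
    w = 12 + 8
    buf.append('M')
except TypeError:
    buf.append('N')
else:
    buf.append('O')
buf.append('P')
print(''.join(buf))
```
MOP

else block runs when no exception occurs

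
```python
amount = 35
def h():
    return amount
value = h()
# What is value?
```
35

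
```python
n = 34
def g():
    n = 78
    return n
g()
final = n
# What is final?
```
34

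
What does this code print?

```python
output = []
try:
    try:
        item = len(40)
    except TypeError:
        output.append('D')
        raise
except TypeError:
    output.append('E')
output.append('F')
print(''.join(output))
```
DEF

raise without argument re-raises current exception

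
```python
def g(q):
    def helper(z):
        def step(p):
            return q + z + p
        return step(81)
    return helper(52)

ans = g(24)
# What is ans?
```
157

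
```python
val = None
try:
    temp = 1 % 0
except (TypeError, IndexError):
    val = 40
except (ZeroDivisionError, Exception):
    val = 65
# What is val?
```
65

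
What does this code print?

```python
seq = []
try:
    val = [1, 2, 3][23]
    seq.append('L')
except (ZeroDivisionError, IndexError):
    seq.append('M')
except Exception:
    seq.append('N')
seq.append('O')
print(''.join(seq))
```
MO

IndexError matches tuple containing it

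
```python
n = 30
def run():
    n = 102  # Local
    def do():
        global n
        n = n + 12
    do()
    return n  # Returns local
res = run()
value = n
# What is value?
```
42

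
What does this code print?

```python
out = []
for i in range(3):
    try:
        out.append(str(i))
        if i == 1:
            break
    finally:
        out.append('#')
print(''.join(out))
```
0#1#

finally runs even when breaking out of loop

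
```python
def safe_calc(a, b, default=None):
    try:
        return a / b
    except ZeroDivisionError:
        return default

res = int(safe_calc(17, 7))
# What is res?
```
2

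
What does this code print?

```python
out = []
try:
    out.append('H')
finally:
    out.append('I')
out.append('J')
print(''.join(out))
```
HIJ

try/finally without except, no exception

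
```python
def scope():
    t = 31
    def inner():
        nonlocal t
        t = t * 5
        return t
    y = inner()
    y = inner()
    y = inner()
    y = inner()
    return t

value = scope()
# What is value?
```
19375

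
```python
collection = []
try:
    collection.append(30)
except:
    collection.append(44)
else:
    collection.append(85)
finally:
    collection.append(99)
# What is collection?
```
[30, 85, 99]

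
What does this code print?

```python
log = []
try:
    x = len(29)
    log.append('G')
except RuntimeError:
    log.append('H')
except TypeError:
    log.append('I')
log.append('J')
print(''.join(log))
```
IJ

TypeError is caught by its specific handler, not RuntimeError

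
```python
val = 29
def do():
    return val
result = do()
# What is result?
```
29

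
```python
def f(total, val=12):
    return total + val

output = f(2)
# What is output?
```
14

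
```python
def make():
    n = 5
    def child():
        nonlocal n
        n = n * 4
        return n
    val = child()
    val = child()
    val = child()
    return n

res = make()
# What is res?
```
320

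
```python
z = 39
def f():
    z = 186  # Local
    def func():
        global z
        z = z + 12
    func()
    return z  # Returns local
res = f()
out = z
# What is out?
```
51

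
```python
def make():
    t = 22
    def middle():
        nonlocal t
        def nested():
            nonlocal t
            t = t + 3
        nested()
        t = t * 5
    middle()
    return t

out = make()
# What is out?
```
125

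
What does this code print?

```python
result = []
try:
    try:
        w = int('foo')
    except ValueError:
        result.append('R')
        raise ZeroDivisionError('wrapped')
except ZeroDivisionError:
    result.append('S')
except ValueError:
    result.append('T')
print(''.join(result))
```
RS

New ZeroDivisionError raised, caught by outer ZeroDivisionError handler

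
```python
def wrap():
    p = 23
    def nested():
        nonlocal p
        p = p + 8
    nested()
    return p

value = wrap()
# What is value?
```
31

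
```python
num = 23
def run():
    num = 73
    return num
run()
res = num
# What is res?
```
23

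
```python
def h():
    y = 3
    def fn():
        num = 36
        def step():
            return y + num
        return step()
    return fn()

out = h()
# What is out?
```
39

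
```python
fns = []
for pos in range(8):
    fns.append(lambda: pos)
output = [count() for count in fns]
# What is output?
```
[7, 7, 7, 7, 7, 7, 7, 7]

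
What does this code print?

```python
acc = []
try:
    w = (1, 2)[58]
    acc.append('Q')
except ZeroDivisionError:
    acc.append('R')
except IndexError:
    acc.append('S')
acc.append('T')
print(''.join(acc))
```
ST

IndexError is caught by its specific handler, not ZeroDivisionError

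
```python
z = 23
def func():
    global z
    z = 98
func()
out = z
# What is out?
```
98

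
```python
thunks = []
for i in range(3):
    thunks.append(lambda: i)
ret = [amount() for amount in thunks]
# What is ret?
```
[2, 2, 2]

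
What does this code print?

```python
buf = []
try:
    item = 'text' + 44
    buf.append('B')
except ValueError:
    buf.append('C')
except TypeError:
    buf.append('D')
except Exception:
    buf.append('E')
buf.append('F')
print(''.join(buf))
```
DF

TypeError matches before generic Exception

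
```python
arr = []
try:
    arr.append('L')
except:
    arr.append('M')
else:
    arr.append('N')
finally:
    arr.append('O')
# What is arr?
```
['L', 'N', 'O']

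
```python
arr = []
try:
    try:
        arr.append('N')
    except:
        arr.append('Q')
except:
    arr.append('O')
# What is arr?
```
['N']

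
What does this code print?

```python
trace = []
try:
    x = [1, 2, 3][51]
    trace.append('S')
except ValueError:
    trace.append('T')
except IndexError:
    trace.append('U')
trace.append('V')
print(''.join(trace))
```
UV

IndexError is caught by its specific handler, not ValueError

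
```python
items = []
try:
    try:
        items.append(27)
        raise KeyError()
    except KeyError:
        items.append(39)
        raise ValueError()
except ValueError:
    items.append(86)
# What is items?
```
[27, 39, 86]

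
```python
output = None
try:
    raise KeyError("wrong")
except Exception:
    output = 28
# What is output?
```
28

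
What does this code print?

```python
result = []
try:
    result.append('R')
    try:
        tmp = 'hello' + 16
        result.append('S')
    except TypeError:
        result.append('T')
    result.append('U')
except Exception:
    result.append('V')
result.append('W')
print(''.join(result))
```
RTUW

Inner exception caught by inner handler, outer continues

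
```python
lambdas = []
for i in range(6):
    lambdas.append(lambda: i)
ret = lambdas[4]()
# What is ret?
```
5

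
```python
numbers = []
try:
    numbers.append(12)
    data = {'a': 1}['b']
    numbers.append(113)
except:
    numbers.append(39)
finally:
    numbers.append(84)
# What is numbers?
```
[12, 39, 84]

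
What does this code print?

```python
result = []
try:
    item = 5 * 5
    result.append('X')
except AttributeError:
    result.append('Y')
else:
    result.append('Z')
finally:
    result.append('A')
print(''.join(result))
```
XZA

else runs before finally when no exception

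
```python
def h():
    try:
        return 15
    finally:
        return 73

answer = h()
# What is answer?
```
73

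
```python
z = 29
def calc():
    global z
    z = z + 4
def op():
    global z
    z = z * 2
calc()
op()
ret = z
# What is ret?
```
66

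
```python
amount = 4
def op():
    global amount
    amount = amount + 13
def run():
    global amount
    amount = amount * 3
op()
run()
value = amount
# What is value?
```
51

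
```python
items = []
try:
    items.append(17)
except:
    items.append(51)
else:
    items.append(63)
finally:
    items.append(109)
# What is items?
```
[17, 63, 109]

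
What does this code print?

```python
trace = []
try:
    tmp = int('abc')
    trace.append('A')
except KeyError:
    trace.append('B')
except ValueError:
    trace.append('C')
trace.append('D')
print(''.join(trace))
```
CD

ValueError is caught by its specific handler, not KeyError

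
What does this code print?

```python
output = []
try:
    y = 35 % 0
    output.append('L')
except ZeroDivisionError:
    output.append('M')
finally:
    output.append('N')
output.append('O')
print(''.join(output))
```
MNO

finally always runs, even after exception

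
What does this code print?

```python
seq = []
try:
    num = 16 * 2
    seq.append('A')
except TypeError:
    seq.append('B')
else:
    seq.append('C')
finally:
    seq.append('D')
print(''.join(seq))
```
ACD

else runs before finally when no exception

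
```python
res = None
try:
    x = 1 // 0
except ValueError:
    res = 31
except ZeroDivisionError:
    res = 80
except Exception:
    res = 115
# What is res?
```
80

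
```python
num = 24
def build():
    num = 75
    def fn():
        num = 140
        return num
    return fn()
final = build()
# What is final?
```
140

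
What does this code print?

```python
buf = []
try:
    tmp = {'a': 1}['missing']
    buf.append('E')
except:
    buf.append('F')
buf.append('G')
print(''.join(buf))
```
FG

Exception raised in try, caught by bare except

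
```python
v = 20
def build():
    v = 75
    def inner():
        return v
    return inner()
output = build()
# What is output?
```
75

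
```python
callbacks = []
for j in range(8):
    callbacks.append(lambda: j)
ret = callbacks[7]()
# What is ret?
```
7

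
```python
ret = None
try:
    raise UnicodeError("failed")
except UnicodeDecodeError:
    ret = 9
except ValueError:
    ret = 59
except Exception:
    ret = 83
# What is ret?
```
59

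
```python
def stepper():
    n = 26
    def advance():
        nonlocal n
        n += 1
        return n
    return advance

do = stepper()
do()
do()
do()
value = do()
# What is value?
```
30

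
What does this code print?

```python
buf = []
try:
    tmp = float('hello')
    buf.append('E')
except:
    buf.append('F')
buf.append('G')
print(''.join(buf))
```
FG

Exception raised in try, caught by bare except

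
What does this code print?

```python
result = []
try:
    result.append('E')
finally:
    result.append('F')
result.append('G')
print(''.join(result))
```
EFG

try/finally without except, no exception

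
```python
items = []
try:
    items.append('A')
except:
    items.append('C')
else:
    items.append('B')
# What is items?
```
['A', 'B']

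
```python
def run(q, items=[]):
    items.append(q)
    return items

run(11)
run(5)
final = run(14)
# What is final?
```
[11, 5, 14]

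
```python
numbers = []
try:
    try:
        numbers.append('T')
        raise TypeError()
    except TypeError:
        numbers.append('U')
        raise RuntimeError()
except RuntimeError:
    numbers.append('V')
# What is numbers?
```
['T', 'U', 'V']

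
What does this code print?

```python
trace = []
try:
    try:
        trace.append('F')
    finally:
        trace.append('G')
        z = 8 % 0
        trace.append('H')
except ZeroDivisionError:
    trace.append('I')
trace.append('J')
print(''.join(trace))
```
FGIJ

Exception in inner finally caught by outer except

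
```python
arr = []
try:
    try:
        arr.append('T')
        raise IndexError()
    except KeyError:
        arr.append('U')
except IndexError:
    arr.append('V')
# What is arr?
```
['T', 'V']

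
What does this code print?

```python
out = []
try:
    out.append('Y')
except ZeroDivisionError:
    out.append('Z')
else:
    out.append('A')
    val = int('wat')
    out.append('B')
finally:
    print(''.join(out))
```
YA

Try succeeds, else appends 'A', ValueError in else is uncaught, finally prints before exception propagates ('B' never appended)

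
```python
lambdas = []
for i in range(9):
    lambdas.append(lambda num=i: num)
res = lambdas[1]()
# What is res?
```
1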